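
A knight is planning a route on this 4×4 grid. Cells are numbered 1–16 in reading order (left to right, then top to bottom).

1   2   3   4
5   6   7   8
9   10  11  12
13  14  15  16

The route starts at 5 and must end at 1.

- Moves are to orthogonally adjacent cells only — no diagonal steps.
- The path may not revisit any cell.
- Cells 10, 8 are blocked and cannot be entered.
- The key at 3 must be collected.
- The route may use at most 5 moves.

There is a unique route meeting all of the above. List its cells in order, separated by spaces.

5 6 7 3 2 1

The 5-move cap with required stops at 3 leaves no slack for detours.
Route from 5: right 2 to 7, up 1 to 3, left 2 to 1 — 5 moves in all.
Check: all required cells visited; 5 ≤ 5 moves.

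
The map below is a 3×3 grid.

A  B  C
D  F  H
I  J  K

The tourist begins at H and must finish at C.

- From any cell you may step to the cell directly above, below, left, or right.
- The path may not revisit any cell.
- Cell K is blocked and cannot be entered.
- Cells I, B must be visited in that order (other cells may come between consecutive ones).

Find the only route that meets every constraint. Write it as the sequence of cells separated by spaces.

The waypoints must appear in the order I, B, with no cell reused.
Route from H: left 1 to F, down 1 to J, left 1 to I, up 2 to A, right 2 to C — 7 moves in all.
Check: order respected (I at step 3, B at step 6).

H F J I D A B C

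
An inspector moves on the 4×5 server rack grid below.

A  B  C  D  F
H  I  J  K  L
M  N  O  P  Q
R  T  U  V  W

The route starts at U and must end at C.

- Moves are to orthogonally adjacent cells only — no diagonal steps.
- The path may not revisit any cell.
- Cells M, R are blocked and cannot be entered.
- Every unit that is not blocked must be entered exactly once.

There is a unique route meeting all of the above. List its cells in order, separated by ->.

Need to visit all 18 open cells exactly once, starting at U and ending at C.
Cell F has only two open neighbours (L and D), so the path must pass straight through it: one of those is the cell it's entered from and the other is where it exits.
Route from U: left 1 to T, up 1 to N, right 2 to P, down 1 to V, right 1 to W, up 3 to F, left 1 to D, down 1 to K, left 3 to H, up 1 to A, right 2 to C — 17 moves in all.
Check: all 18 open cells covered.

U -> T -> N -> O -> P -> V -> W -> Q -> L -> F -> D -> K -> J -> I -> H -> A -> B -> C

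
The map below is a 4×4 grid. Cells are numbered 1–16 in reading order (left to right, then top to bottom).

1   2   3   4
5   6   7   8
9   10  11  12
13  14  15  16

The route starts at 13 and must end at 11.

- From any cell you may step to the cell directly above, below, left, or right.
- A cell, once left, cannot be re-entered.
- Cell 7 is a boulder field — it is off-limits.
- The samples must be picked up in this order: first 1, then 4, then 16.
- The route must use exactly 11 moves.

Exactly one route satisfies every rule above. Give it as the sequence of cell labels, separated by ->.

The waypoints must appear in the order 1, 4, 16, with no cell reused.
Route from 13: 3× up (reaching 1), 3× right (reaching 4), 3× down (reaching 16), left to 15, up to 11 — 11 moves in all.
Check: order respected (1 at step 3, 4 at step 6, 16 at step 9); 11 moves as required.

13 -> 9 -> 5 -> 1 -> 2 -> 3 -> 4 -> 8 -> 12 -> 16 -> 15 -> 11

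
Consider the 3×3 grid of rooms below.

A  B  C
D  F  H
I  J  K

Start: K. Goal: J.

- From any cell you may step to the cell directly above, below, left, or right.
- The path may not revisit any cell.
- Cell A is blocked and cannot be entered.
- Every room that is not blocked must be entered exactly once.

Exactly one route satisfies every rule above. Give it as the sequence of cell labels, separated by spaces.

K H C B F D I J

Need to visit all 8 open cells exactly once, starting at K and ending at J.
Cell B has only two open neighbours (F and C), so the path must pass straight through it: one of those is the cell it's entered from and the other is where it exits.
Route from K: up 2 to C, left 1 to B, down 1 to F, left 1 to D, down 1 to I, right 1 to J — 7 moves in all.
Check: all 8 open cells covered.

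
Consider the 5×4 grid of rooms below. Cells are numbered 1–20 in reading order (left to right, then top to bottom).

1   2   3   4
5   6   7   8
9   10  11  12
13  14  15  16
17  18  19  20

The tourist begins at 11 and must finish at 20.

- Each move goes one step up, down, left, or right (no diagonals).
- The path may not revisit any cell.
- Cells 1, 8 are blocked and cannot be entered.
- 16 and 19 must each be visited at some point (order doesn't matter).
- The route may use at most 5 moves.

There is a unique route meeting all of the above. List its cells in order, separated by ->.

The budget equals the shortest possible length, so every move has to be on a shortest route through the required cells.
Route from 11: right 1 to 12, down 1 to 16, left 1 to 15, down 1 to 19, right 1 to 20 — 5 moves in all.
Check: all required cells visited; 5 ≤ 5 moves.

11 -> 12 -> 16 -> 15 -> 19 -> 20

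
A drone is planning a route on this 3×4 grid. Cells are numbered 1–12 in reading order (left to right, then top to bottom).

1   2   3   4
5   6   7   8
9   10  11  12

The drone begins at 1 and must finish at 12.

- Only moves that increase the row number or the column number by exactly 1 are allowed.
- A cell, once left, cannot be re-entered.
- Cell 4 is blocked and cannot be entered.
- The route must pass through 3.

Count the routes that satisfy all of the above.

A right/down-only route from 1 to 12 makes exactly 2 down-moves and 3 right-moves in some order.
With no other constraints that would be C(5,2) = 10 routes.
Split at 3 and multiply the segment counts (each segment already excludes blocked cells): 1→3: 1; 3→12: 2; product = 2.
That gives 2 routes.

2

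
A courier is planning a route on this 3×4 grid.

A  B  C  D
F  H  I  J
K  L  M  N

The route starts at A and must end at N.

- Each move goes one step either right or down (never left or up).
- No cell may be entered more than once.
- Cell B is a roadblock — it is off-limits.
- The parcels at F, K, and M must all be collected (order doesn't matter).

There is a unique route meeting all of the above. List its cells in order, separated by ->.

A -> F -> K -> L -> M -> N

Moves only go right or down, so the column and row indices never decrease.
Route from A: down 2 to K, right 3 to N — 5 moves in all.
Check: all required cells visited.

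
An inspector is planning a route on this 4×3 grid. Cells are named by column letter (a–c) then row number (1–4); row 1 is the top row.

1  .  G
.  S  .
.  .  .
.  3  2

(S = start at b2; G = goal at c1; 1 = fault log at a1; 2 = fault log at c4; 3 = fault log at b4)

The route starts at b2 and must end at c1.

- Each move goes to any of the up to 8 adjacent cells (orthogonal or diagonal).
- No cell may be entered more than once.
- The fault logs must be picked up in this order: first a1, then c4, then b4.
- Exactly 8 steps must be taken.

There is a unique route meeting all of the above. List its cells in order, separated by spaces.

The waypoints must appear in the order a1, c4, b4, with no cell reused.
Route from b2: up-left 1 to a1, down 1 to a2, down-right 2 to c4, left 1 to b4, up-right 1 to c3, up 2 to c1 — 8 moves in all.
Check: order respected (1 at step 1, 2 at step 4, 3 at step 5); 8 moves as required.

b2 a1 a2 b3 c4 b4 c3 c2 c1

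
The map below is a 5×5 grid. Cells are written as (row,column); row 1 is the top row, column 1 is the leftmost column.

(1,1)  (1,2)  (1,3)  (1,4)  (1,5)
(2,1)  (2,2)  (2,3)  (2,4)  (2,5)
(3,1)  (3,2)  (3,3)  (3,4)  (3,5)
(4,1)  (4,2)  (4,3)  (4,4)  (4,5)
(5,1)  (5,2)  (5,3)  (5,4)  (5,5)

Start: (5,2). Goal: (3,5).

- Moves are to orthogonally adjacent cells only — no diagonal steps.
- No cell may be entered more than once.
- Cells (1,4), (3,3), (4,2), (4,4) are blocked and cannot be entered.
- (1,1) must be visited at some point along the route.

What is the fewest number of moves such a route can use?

11

Any route passes through (1,1) somewhere between (5,2) and (3,5). Summing Manhattan distances along the two legs ((5,2) → (1,1) → (3,5)) gives a lower bound of 5 + 6 = 11 moves.
A route of 11 moves achieves this: (5,2) → (5,1) → (4,1) → (3,1) → (2,1) → (1,1) → (1,2) → (2,2) → (2,3) → (2,4) → (3,4) → (3,5).
Since 11 matches the lower bound, it is optimal.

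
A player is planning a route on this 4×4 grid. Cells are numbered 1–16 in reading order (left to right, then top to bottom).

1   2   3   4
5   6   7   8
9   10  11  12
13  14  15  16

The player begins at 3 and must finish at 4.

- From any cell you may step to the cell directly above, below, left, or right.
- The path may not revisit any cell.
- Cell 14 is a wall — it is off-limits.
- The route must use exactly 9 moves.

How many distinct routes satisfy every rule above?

12

Need simple routes of exactly 9 moves from 3 to 4 (Manhattan distance 1, so 4 moves are spent on a detour and 4 undoing it).
Branch systematically from the start, pruning whenever the remaining move budget drops below the Manhattan distance to 4 or differs from it in parity. Grouping the completions by first move — via 7: 2; via 2: 10 (no valid completion starts via 4) — and summing: 2 + 10 = 12.
That gives 12 routes.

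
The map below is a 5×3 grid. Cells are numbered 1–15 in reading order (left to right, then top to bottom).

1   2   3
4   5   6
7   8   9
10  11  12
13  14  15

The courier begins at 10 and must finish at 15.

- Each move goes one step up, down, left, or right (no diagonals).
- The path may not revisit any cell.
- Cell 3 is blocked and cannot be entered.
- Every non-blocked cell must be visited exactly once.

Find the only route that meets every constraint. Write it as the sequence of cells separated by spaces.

10 13 14 11 8 7 4 1 2 5 6 9 12 15

Need to visit all 14 open cells exactly once, starting at 10 and ending at 15.
Cell 2 has only two open neighbours (5 and 1), so the path must pass straight through it: one of those is the cell it's entered from and the other is where it exits.
Route from 10: down to 13, right to 14, 2× up (reaching 8), left to 7, 2× up (reaching 1), right to 2, down to 5, right to 6, 3× down (reaching 15) — 13 moves in all.
Check: all 14 open cells covered.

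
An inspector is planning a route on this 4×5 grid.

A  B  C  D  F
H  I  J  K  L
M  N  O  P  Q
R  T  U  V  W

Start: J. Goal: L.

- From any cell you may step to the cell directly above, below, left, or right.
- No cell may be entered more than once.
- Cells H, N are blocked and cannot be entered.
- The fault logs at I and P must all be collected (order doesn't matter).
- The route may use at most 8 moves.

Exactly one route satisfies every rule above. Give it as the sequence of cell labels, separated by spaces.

Any route must reach I and P and still end at L within 8 moves, so the order of the required stops is forced.
Route from J: left 1 to I, up 1 to B, right 2 to D, down 2 to P, right 1 to Q, up 1 to L — 8 moves in all.
Check: all required cells visited; 8 ≤ 8 moves.

J I B C D K P Q L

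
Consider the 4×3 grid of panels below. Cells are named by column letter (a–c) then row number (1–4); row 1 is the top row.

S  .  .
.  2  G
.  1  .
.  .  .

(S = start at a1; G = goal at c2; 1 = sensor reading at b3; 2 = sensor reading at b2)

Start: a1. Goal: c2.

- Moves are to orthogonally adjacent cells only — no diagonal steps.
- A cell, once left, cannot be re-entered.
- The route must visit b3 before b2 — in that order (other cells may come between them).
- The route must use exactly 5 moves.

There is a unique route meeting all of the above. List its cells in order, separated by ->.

a1 -> a2 -> a3 -> b3 -> b2 -> c2

The waypoints must appear in the order b3, b2, with no cell reused.
Route from a1: 2× down (reaching a3), right to b3, up to b2, right to c2 — 5 moves in all.
Check: order respected (1 at step 3, 2 at step 4); 5 moves as required.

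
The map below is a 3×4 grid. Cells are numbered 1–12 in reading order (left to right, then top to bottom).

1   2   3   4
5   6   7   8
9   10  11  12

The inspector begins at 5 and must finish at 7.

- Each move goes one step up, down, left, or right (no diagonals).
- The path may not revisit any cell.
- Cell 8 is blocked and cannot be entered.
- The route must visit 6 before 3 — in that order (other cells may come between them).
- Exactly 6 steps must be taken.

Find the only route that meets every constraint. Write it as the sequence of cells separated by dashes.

The waypoints must appear in the order 6, 3, with no cell reused.
Route from 5: down 1 to 9, right 1 to 10, up 2 to 2, right 1 to 3, down 1 to 7 — 6 moves in all.
Check: order respected (6 at step 3, 3 at step 5); 6 moves as required.

5 - 9 - 10 - 6 - 2 - 3 - 7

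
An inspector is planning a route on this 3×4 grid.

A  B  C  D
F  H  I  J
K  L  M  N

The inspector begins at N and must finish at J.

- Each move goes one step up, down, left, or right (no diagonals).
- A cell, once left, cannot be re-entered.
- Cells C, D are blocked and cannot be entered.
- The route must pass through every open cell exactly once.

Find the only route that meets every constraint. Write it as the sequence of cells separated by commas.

N, M, L, K, F, A, B, H, I, J

Need to visit all 10 open cells exactly once, starting at N and ending at J.
Cell B has only two open neighbours (H and A), so the path must pass straight through it: one of those is the cell it's entered from and the other is where it exits.
Route from N: left 3 to K, up 2 to A, right 1 to B, down 1 to H, right 2 to J — 9 moves in all.
Check: all 10 open cells covered.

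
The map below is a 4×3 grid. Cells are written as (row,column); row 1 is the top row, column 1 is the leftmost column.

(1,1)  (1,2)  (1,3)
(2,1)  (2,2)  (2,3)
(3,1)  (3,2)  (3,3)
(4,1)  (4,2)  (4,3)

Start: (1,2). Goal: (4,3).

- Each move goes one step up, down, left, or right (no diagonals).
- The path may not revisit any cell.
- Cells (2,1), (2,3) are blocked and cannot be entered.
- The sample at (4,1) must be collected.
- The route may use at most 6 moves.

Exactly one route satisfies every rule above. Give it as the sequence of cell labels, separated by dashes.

(1,2) - (2,2) - (3,2) - (3,1) - (4,1) - (4,2) - (4,3)

Any route must reach (4,1) and still end at (4,3) within 6 moves, so the order of the required stops is forced.
Route from (1,2): down 2 to (3,2), left 1 to (3,1), down 1 to (4,1), right 2 to (4,3) — 6 moves in all.
Check: all required cells visited; 6 ≤ 6 moves.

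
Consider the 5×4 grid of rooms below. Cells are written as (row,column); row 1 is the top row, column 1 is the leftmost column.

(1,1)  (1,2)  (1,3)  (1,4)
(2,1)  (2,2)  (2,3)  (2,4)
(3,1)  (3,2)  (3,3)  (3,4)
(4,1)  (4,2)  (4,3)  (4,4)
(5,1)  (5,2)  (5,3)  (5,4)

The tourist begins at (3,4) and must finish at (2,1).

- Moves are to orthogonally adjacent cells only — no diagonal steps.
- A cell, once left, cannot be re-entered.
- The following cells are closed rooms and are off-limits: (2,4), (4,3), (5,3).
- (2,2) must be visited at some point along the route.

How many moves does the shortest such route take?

4

Any route passes through (2,2) somewhere between (3,4) and (2,1). Summing Manhattan distances along the two legs ((3,4) → (2,2) → (2,1)) gives a lower bound of 3 + 1 = 4 moves.
A route of 4 moves achieves this: (3,4) → (3,3) → (2,3) → (2,2) → (2,1).
Since 4 matches the lower bound, it is optimal.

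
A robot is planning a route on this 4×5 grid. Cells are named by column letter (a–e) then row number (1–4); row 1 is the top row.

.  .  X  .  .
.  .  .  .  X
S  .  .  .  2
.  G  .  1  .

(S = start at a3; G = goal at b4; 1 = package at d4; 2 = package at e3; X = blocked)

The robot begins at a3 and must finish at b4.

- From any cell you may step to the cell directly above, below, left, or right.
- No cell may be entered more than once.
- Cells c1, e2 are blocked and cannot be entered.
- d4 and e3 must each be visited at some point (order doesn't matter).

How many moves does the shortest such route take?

Any route passes through d4 and e3 in some order between a3 and b4. Summing Manhattan distances along each leg and taking the cheapest ordering (a3 → e3 → d4 → b4) gives a lower bound of 4 + 2 + 2 = 8 moves.
A route of 8 moves achieves this: a3 → b3 → c3 → d3 → e3 → e4 → d4 → c4 → b4.
Since 8 matches the lower bound, it is optimal.

8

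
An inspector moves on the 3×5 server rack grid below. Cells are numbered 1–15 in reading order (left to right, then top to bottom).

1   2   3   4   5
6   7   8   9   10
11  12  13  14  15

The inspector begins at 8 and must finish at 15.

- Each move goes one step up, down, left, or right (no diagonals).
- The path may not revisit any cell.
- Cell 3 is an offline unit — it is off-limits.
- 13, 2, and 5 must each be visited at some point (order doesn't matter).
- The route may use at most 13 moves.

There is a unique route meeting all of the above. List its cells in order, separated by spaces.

8 7 2 1 6 11 12 13 14 9 4 5 10 15

The 13-move cap with required stops at 13, 2, 5 leaves no slack for detours.
Route from 8: left 1 to 7, up 1 to 2, left 1 to 1, down 2 to 11, right 3 to 14, up 2 to 4, right 1 to 5, down 2 to 15 — 13 moves in all.
Check: all required cells visited; 13 ≤ 13 moves.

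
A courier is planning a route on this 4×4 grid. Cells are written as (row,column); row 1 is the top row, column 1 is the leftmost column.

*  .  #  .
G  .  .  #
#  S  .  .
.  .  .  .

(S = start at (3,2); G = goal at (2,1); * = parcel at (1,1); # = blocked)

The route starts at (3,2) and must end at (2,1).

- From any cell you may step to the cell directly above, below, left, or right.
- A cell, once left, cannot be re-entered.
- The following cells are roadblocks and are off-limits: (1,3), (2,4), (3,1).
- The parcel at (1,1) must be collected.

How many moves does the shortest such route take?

4

Any route passes through (1,1) somewhere between (3,2) and (2,1). Summing Manhattan distances along the two legs ((3,2) → (1,1) → (2,1)) gives a lower bound of 3 + 1 = 4 moves.
A route of 4 moves achieves this: (3,2) → (2,2) → (1,2) → (1,1) → (2,1).
Since 4 matches the lower bound, it is optimal.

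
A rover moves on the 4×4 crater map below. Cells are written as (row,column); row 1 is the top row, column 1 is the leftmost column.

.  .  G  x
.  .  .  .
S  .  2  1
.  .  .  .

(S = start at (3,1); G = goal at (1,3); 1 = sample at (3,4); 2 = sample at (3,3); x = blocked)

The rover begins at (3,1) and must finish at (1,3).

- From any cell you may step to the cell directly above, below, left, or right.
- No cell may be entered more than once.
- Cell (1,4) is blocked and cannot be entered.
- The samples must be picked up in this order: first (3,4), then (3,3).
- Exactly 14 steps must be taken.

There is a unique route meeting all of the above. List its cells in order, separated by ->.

(3,1) -> (4,1) -> (4,2) -> (4,3) -> (4,4) -> (3,4) -> (2,4) -> (2,3) -> (3,3) -> (3,2) -> (2,2) -> (2,1) -> (1,1) -> (1,2) -> (1,3)

The waypoints must appear in the order (3,4), (3,3), with no cell reused.
Route from (3,1): down 1 to (4,1), right 3 to (4,4), up 2 to (2,4), left 1 to (2,3), down 1 to (3,3), left 1 to (3,2), up 1 to (2,2), left 1 to (2,1), up 1 to (1,1), right 2 to (1,3) — 14 moves in all.
Check: order respected (1 at step 5, 2 at step 8); 14 moves as required.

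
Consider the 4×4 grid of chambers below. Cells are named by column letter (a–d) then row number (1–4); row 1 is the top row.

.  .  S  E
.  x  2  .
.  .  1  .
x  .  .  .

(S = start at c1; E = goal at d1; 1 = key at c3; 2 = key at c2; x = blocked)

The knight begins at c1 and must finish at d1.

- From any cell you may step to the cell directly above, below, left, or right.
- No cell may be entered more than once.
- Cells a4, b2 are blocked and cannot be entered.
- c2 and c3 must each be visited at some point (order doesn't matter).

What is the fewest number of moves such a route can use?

Any route passes through c2 and c3 in some order between c1 and d1. Summing Manhattan distances along each leg and taking the cheapest ordering (c1 → c3 → c2 → d1) gives a lower bound of 2 + 1 + 2 = 5 moves.
A route of 5 moves achieves this: c1 → c2 → c3 → d3 → d2 → d1.
Since 5 matches the lower bound, it is optimal.

5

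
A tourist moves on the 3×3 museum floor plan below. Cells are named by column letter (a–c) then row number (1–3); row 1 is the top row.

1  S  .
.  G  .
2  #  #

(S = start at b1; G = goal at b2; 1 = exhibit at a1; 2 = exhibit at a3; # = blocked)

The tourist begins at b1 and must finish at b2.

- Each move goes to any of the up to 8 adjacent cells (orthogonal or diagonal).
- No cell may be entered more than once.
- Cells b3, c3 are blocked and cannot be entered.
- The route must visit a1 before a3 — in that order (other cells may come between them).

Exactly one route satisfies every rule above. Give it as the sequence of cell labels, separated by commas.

b1, a1, a2, a3, b2

The waypoints must appear in the order a1, a3, with no cell reused.
Route from b1: left 1 to a1, down 2 to a3, up-right 1 to b2 — 4 moves in all.
Check: order respected (1 at step 1, 2 at step 3).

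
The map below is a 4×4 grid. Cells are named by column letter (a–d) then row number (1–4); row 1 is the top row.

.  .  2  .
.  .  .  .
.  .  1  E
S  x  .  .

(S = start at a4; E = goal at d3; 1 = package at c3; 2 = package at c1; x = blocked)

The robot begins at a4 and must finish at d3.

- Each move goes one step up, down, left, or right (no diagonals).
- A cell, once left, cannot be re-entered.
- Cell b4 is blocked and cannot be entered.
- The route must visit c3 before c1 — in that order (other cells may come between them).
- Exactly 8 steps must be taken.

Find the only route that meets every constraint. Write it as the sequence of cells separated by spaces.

The waypoints must appear in the order c3, c1, with no cell reused.
Route from a4: up to a3, 2× right (reaching c3), 2× up (reaching c1), right to d1, 2× down (reaching d3) — 8 moves in all.
Check: order respected (1 at step 3, 2 at step 5); 8 moves as required.

a4 a3 b3 c3 c2 c1 d1 d2 d3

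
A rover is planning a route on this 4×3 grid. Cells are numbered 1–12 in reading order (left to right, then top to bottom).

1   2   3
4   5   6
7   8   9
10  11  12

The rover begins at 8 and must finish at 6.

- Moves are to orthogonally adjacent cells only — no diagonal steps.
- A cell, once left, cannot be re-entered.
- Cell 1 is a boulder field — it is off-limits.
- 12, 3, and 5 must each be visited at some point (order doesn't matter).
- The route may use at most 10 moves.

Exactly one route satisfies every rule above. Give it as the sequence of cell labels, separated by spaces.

Any route must reach 12, 3, and 5 and still end at 6 within 10 moves, so the order of the required stops is forced.
Route from 8: right to 9, down to 12, 2× left (reaching 10), 2× up (reaching 4), right to 5, up to 2, right to 3, down to 6 — 10 moves in all.
Check: all required cells visited; 10 ≤ 10 moves.

8 9 12 11 10 7 4 5 2 3 6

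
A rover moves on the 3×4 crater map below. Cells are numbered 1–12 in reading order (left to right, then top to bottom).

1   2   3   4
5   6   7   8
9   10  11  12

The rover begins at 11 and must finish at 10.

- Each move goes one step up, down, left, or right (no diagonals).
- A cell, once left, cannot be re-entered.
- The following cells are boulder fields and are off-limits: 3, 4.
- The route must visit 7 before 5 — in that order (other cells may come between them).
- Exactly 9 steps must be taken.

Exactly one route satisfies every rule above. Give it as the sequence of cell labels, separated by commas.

11, 12, 8, 7, 6, 2, 1, 5, 9, 10

The waypoints must appear in the order 7, 5, with no cell reused.
Route from 11: right 1 to 12, up 1 to 8, left 2 to 6, up 1 to 2, left 1 to 1, down 2 to 9, right 1 to 10 — 9 moves in all.
Check: order respected (7 at step 3, 5 at step 7); 9 moves as required.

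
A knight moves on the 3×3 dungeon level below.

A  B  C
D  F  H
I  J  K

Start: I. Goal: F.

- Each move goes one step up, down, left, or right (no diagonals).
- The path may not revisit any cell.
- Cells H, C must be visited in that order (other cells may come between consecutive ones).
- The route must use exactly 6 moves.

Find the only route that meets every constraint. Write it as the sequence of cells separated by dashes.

I - J - K - H - C - B - F

The waypoints must appear in the order H, C, with no cell reused.
Route from I: right 2 to K, up 2 to C, left 1 to B, down 1 to F — 6 moves in all.
Check: order respected (H at step 3, C at step 4); 6 moves as required.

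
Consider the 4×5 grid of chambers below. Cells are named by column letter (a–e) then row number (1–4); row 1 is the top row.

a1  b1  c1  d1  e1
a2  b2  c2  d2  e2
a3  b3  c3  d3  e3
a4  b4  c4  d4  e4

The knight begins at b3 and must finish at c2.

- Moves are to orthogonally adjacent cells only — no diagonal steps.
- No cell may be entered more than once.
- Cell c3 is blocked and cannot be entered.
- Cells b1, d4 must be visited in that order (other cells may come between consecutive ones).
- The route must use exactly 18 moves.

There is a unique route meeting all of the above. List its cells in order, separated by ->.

b3 -> b2 -> b1 -> a1 -> a2 -> a3 -> a4 -> b4 -> c4 -> d4 -> e4 -> e3 -> d3 -> d2 -> e2 -> e1 -> d1 -> c1 -> c2

The waypoints must appear in the order b1, d4, with no cell reused.
Route from b3: up 2 to b1, left 1 to a1, down 3 to a4, right 4 to e4, up 1 to e3, left 1 to d3, up 1 to d2, right 1 to e2, up 1 to e1, left 2 to c1, down 1 to c2 — 18 moves in all.
Check: order respected (b1 at step 2, d4 at step 9); 18 moves as required.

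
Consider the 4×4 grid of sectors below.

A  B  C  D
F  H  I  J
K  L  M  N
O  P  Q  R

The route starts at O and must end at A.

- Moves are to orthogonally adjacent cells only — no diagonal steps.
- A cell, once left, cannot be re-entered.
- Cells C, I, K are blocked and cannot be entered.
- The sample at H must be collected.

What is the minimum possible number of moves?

5

Any route passes through H somewhere between O and A. Summing Manhattan distances along the two legs (O → H → A) gives a lower bound of 3 + 2 = 5 moves.
A route of 5 moves achieves this: O → P → L → H → B → A.
Since 5 matches the lower bound, it is optimal.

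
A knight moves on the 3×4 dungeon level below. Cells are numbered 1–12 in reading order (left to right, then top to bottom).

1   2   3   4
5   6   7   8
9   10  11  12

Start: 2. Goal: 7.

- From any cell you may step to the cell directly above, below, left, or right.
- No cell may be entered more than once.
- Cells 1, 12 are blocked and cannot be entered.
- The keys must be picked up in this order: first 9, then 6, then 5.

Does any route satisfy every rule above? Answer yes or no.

no

Ignoring the required order, 1 revisit-free route from 2 to 7 passes through all of 9, 6, and 5; the waypoint orders that occur are 6 → 5 → 9 (1) — never 9 → 6 → 5.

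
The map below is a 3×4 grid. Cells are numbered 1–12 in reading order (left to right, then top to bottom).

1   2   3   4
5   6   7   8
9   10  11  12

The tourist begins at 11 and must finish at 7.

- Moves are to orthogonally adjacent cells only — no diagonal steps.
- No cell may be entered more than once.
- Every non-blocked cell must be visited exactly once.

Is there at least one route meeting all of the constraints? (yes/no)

yes

One route that works: 11 → 12 → 8 → 4 → 3 → 2 → 1 → 5 → 9 → 10 → 6 → 7.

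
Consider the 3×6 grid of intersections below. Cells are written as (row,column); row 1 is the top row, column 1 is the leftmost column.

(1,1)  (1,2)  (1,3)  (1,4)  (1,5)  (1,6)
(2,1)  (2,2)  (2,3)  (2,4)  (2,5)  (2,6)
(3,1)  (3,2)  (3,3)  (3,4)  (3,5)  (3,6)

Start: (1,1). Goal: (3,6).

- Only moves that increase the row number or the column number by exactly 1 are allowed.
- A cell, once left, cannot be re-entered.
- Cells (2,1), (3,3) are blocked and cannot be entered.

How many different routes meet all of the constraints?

A right/down-only route from (1,1) to (3,6) makes exactly 2 down-moves and 5 right-moves in some order.
With no other constraints that would be C(7,2) = 21 routes.
Subtract routes through each blocked cell (inclusion–exclusion for overlaps): − through (2,1): 6 − through (3,3): 6 + through (2,1)&(3,3): 3 → 12.
That gives 12 routes.

12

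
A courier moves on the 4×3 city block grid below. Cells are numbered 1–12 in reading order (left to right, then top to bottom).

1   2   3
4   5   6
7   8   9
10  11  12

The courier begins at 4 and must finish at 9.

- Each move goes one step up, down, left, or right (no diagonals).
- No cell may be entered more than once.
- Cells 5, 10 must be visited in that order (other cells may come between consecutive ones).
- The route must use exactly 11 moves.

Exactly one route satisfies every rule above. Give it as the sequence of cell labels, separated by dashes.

The waypoints must appear in the order 5, 10, with no cell reused.
Route from 4: up to 1, 2× right (reaching 3), down to 6, left to 5, down to 8, left to 7, down to 10, 2× right (reaching 12), up to 9 — 11 moves in all.
Check: order respected (5 at step 5, 10 at step 8); 11 moves as required.

4 - 1 - 2 - 3 - 6 - 5 - 8 - 7 - 10 - 11 - 12 - 9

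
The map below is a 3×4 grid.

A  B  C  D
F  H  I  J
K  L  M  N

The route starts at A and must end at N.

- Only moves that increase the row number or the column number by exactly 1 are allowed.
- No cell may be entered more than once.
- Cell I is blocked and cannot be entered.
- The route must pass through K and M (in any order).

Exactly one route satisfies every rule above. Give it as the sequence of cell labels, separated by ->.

Moves only go right or down, so the column and row indices never decrease.
Route from A: 2× down (reaching K), 3× right (reaching N) — 5 moves in all.
Check: all required cells visited.

A -> F -> K -> L -> M -> N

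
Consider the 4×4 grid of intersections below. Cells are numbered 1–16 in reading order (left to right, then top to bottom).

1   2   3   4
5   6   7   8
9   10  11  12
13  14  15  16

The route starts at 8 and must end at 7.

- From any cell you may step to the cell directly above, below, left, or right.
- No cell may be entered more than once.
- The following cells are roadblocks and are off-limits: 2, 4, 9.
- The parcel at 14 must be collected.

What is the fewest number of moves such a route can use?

Any route passes through 14 somewhere between 8 and 7. Summing Manhattan distances along the two legs (8 → 14 → 7) gives a lower bound of 4 + 3 = 7 moves.
A route of 7 moves achieves this: 8 → 12 → 16 → 15 → 14 → 10 → 6 → 7.
Since 7 matches the lower bound, it is optimal.

7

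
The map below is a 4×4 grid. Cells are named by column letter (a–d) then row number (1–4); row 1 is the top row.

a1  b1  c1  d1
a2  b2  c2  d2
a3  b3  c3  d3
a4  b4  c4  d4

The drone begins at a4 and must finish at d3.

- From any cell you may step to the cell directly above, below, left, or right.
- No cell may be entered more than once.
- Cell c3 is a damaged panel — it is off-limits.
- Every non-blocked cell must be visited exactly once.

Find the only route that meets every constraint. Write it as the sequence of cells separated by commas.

a4, a3, a2, a1, b1, c1, d1, d2, c2, b2, b3, b4, c4, d4, d3

Need to visit all 15 open cells exactly once, starting at a4 and ending at d3.
Route from a4: 3× up (reaching a1), 3× right (reaching d1), down to d2, 2× left (reaching b2), 2× down (reaching b4), 2× right (reaching d4), up to d3 — 14 moves in all.
Check: all 15 open cells covered.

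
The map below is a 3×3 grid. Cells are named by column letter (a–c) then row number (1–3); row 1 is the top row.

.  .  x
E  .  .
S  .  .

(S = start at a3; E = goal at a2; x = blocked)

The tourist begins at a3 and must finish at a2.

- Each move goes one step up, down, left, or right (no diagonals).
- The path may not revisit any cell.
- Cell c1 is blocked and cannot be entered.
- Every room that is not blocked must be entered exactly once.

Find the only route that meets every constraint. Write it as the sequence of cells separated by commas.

Need to visit all 8 open cells exactly once, starting at a3 and ending at a2.
Cell c2 has only two open neighbours (c3 and b2), so the path must pass straight through it: one of those is the cell it's entered from and the other is where it exits.
Route from a3: 2× right (reaching c3), up to c2, left to b2, up to b1, left to a1, down to a2 — 7 moves in all.
Check: all 8 open cells covered.

a3, b3, c3, c2, b2, b1, a1, a2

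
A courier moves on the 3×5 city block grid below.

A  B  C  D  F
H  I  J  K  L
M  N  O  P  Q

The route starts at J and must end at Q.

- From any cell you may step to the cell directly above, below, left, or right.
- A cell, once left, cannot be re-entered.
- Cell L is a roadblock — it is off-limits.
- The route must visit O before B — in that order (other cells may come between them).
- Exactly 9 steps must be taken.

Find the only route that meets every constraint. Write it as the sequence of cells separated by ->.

The waypoints must appear in the order O, B, with no cell reused.
Route from J: down 1 to O, left 1 to N, up 2 to B, right 2 to D, down 2 to P, right 1 to Q — 9 moves in all.
Check: order respected (O at step 1, B at step 4); 9 moves as required.

J -> O -> N -> I -> B -> C -> D -> K -> P -> Q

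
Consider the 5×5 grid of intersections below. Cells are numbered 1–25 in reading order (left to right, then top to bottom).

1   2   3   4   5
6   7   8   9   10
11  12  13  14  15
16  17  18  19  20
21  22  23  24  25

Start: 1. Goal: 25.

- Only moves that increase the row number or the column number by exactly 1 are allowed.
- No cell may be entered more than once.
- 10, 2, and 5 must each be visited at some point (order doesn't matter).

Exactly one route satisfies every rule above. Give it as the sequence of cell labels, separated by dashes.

1 - 2 - 3 - 4 - 5 - 10 - 15 - 20 - 25

Moves only go right or down, so the column and row indices never decrease.
Route from 1: 4× right (reaching 5), 4× down (reaching 25) — 8 moves in all.
Check: all required cells visited.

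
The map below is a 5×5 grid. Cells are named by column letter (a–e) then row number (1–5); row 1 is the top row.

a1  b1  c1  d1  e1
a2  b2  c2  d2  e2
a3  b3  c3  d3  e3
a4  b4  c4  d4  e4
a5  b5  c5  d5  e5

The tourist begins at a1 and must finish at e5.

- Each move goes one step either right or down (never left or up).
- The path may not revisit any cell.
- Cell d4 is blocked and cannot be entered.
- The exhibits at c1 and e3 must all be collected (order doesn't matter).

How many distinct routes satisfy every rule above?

A right/down-only route from a1 to e5 makes exactly 4 down-moves and 4 right-moves in some order.
With no other constraints that would be C(8,4) = 70 routes.
A monotone route can only reach the required cells in the order c1, e3, so split there and multiply the segment counts (each segment already excludes blocked cells): a1→c1: 1; c1→e3: 6; e3→e5: 1; product = 6.
That gives 6 routes.

6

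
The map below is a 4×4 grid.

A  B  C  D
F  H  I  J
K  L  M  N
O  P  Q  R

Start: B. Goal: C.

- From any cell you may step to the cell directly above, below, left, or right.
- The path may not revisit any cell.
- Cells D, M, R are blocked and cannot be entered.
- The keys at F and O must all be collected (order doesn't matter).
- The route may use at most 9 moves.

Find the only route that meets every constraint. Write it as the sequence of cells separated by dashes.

The 9-move cap with required stops at F, O leaves no slack for detours.
Route from B: left to A, 3× down (reaching O), right to P, 2× up (reaching H), right to I, up to C — 9 moves in all.
Check: all required cells visited; 9 ≤ 9 moves.

B - A - F - K - O - P - L - H - I - C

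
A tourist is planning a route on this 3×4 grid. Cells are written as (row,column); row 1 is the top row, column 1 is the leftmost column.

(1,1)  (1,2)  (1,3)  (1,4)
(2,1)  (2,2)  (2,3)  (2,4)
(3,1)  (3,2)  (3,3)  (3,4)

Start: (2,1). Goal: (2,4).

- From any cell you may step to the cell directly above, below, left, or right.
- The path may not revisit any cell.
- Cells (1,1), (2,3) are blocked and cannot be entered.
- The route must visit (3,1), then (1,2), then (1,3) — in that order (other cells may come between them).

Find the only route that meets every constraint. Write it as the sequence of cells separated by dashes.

(2,1) - (3,1) - (3,2) - (2,2) - (1,2) - (1,3) - (1,4) - (2,4)

The waypoints must appear in the order (3,1), (1,2), (1,3), with no cell reused.
Route from (2,1): down 1 to (3,1), right 1 to (3,2), up 2 to (1,2), right 2 to (1,4), down 1 to (2,4) — 7 moves in all.
Check: order respected ((3,1) at step 1, (1,2) at step 4, (1,3) at step 5).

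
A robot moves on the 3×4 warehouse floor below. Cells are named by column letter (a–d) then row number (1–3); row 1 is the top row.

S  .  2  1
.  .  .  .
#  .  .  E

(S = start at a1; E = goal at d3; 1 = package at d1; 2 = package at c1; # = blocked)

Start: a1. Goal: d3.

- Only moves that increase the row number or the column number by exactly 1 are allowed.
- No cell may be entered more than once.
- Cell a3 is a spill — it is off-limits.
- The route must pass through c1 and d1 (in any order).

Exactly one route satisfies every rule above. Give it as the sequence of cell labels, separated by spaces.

Moves only go right or down, so the column and row indices never decrease.
Route from a1: right 3 to d1, down 2 to d3 — 5 moves in all.
Check: all required cells visited.

a1 b1 c1 d1 d2 d3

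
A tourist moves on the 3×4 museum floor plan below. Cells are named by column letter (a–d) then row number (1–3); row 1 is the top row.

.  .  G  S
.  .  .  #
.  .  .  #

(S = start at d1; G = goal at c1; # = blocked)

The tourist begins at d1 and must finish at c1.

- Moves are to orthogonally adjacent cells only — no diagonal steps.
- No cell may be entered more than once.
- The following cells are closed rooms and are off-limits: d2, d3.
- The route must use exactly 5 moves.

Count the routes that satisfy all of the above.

0

Need simple routes of exactly 5 moves from d1 to c1 (Manhattan distance 1, so 2 moves are spent on a detour and 2 undoing it).
No route satisfies every constraint, so the count is 0.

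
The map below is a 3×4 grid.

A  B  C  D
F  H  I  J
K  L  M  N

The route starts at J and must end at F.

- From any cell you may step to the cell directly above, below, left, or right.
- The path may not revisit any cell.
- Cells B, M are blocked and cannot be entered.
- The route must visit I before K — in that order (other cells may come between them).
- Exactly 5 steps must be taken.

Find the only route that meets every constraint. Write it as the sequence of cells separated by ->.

The waypoints must appear in the order I, K, with no cell reused.
Route from J: 2× left (reaching H), down to L, left to K, up to F — 5 moves in all.
Check: order respected (I at step 1, K at step 4); 5 moves as required.

J -> I -> H -> L -> K -> F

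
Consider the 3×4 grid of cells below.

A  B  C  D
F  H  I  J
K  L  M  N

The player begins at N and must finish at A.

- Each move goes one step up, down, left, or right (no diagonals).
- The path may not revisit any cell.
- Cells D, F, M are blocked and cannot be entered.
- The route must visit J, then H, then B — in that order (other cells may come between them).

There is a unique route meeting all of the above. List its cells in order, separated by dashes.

The waypoints must appear in the order J, H, B, with no cell reused.
Route from N: up to J, 2× left (reaching H), up to B, left to A — 5 moves in all.
Check: order respected (J at step 1, H at step 3, B at step 4).

N - J - I - H - B - A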